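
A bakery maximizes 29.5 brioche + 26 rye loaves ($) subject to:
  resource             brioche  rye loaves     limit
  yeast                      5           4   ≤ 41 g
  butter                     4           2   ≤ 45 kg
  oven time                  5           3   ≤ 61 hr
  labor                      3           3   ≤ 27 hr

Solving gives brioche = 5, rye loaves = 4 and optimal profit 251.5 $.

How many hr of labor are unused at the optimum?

labor used = 3·5 + 3·4 = 27; slack = 27 − 27 = 0.

0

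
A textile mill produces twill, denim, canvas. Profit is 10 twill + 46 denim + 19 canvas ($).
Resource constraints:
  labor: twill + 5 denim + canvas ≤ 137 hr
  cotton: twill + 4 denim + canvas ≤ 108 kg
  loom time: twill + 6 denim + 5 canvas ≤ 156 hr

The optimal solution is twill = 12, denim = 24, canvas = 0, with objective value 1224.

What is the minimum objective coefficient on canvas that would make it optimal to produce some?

22

Binding: cotton and loom time. Non-binding: labor (5 unused).
Slack constraints have shadow price 0 (complementary slackness).
Dual feasibility on the basic columns requires 1·y_cotton + 1·y_loom time = 10, 4·y_cotton + 6·y_loom time = 46.
This yields shadow prices y_cotton = 7, y_loom time = 3.
canvas enters the basis when its profit ≥ yᵀa₃ = 7·1 + 3·5 = 22.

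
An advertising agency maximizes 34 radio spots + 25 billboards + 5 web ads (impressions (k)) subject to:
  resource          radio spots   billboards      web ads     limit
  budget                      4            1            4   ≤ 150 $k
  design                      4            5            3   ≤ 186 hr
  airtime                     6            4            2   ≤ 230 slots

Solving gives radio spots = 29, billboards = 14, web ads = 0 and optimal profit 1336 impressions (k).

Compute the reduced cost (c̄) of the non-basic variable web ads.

At the optimum: budget uses 130 of 150 (slack = 20); design uses 186 of 186 (binding); airtime uses 230 of 230 (binding).
Since budget is not tight, its dual is 0.
The binding rows give the dual system: 4·y_design + 6·y_airtime = 34 and 5·y_design + 4·y_airtime = 25.
This yields shadow prices y_design = 1, y_airtime = 5.
Reduced cost of web ads: c₃ − yᵀa₃ = 5 − (1·3 + 5·2) = 5 − 13 = -8.

-8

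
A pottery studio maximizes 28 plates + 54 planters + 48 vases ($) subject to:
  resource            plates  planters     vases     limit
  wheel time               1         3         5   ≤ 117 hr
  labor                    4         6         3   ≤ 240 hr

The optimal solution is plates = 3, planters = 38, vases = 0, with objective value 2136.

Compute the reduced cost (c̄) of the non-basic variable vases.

Both wheel time and labor are binding at x*.
The binding rows give the dual system: 1·y_wheel time + 4·y_labor = 28 and 3·y_wheel time + 6·y_labor = 54.
This yields shadow prices y_wheel time = 8, y_labor = 5.
Reduced cost of vases: c₃ − yᵀa₃ = 48 − (8·5 + 5·3) = 48 − 55 = -7.

-7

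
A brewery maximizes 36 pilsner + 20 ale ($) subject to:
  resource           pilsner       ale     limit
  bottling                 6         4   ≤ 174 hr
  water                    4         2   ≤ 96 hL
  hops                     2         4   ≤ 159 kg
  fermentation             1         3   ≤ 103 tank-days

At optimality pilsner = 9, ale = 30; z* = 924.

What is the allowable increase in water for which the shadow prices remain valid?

Binding constraints: bottling, water. The basis is B = [[6,4],[4,2]] with det -4.
Per unit increase in water, x* moves by d = (1, -1.5).
The basis stays optimal until ale reaches 0; allowable increase = 20 hL.

20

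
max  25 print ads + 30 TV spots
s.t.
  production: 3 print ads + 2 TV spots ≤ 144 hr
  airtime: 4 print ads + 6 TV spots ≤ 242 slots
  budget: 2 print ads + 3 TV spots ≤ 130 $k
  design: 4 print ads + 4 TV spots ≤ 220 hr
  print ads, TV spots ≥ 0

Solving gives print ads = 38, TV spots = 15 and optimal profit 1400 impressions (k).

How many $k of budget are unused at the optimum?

9

budget used = 2·38 + 3·15 = 121; slack = 130 − 121 = 9.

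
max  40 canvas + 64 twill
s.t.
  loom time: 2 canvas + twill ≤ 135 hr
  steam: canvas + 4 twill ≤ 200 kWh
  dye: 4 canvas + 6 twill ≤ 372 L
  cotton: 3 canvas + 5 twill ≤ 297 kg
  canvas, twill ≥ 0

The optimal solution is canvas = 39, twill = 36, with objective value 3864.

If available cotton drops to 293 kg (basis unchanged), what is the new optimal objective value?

Binding: dye and cotton. Non-binding: loom time (21 unused), steam (17 unused).
Since loom time, steam are not tight, their duals are 0.
The binding rows give the dual system: 4·y_dye + 3·y_cotton = 40 and 6·y_dye + 5·y_cotton = 64.
This yields shadow prices y_dye = 4, y_cotton = 8.
Δz = y_cotton·Δb = 8 × (-4) = -32, so new z* = 3864 − 32 = 3832.

3832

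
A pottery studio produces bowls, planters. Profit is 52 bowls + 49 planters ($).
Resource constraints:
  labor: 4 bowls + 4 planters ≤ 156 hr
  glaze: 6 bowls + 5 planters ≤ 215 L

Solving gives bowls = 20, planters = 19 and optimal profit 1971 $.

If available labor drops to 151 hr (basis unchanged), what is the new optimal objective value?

1928.5

Both labor and glaze are binding at x*.
From A_Bᵀ y = c: 4·y_labor + 6·y_glaze = 52; 4·y_labor + 5·y_glaze = 49.
→ y_labor = 8.5 and y_glaze = 3.
Δz = y_labor·Δb = 8.5 × (-5) = -42.5, so new z* = 1971 − 42.5 = 1928.5.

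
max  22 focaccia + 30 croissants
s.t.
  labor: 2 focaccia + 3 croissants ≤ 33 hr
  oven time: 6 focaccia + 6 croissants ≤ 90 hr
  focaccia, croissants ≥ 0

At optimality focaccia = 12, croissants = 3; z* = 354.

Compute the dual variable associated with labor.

8

Check each constraint at x*: labor 33/33 (tight); oven time 90/90 (tight).
From A_Bᵀ y = c: 2·y_labor + 6·y_oven time = 22; 3·y_labor + 6·y_oven time = 30.
→ y_labor = 8 and y_oven time = 1.
Shadow price of labor = 8.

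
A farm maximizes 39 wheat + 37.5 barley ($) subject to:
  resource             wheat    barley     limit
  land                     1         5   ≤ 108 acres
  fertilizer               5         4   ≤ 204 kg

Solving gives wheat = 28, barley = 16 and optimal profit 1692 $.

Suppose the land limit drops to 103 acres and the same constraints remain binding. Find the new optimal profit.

At the optimum: land uses 108 of 108 (binding); fertilizer uses 204 of 204 (binding).
The binding rows give the dual system: 1·y_land + 5·y_fertilizer = 39 and 5·y_land + 4·y_fertilizer = 37.5.
This yields shadow prices y_land = 1.5, y_fertilizer = 7.5.
Δz = y_land·Δb = 1.5 × (-5) = -7.5, so new z* = 1692 − 7.5 = 1684.5.

1684.5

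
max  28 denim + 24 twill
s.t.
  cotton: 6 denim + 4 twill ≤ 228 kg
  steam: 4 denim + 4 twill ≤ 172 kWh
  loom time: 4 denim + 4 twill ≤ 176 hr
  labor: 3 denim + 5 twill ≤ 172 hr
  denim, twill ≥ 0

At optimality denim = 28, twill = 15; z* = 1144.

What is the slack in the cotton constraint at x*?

0

cotton used = 6·28 + 4·15 = 228; slack = 228 − 228 = 0.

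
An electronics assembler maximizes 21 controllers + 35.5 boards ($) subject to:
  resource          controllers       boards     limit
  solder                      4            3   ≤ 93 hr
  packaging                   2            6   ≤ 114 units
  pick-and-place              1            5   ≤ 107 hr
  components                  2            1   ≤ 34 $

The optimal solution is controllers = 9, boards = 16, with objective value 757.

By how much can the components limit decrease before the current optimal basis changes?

15

Binding constraints: packaging, components. The basis is B = [[2,6],[2,1]] with det -10.
Per unit decrease in components, x* moves by d = (-0.6, 0.2).
The basis stays optimal until controllers reaches 0; allowable decrease = 15 $.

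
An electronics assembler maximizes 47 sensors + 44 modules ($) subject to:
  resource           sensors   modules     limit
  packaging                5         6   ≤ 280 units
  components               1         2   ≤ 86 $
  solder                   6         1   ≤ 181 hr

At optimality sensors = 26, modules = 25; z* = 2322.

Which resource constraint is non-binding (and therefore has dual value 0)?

packaging: 280/280 (binding)
components: 76/86 (slack 10)
solder: 181/181 (binding)
By complementary slackness, a constraint with positive slack has shadow price 0 → components.

components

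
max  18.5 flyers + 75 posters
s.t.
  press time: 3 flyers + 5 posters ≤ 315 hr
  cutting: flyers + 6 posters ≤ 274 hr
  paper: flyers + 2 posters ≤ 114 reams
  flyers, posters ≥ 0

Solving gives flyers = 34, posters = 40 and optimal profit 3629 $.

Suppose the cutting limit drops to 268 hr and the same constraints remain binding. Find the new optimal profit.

3572

Check each constraint at x*: press time 302/315 (slack 13); cutting 274/274 (tight); paper 114/114 (tight).
Since press time is not tight, its dual is 0.
Dual feasibility on the basic columns requires 1·y_cutting + 1·y_paper = 18.5, 6·y_cutting + 2·y_paper = 75.
→ y_cutting = 9.5 and y_paper = 9.
Δz = y_cutting·Δb = 9.5 × (-6) = -57, so new z* = 3629 − 57 = 3572.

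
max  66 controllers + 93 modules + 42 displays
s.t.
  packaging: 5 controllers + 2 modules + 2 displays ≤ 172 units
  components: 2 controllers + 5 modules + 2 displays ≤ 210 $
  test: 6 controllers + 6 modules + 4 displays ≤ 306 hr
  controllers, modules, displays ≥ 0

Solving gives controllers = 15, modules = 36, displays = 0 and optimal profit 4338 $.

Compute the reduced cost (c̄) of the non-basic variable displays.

-8

At the optimum: packaging uses 147 of 172 (slack = 25); components uses 210 of 210 (binding); test uses 306 of 306 (binding).
Slack constraints have shadow price 0 (complementary slackness).
The binding rows give the dual system: 2·y_components + 6·y_test = 66 and 5·y_components + 6·y_test = 93.
Solving: y_components = 9, y_test = 8.
Reduced cost of displays: c₃ − yᵀa₃ = 42 − (9·2 + 8·4) = 42 − 50 = -8.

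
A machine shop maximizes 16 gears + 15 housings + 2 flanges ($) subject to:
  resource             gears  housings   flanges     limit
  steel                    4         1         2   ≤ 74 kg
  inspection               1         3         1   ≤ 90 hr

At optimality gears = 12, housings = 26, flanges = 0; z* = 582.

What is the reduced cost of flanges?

At the optimum: steel uses 74 of 74 (binding); inspection uses 90 of 90 (binding).
The binding rows give the dual system: 4·y_steel + 1·y_inspection = 16 and 1·y_steel + 3·y_inspection = 15.
Solving: y_steel = 3, y_inspection = 4.
Reduced cost of flanges: c₃ − yᵀa₃ = 2 − (3·2 + 4·1) = 2 − 10 = -8.

-8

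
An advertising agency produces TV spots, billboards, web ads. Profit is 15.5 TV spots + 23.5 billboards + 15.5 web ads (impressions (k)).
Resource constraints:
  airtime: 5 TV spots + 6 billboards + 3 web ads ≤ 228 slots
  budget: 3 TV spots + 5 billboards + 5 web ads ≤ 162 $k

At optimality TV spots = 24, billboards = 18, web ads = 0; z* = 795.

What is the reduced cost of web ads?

-5

Both airtime and budget are binding at x*.
From A_Bᵀ y = c: 5·y_airtime + 3·y_budget = 15.5; 6·y_airtime + 5·y_budget = 23.5.
Solving: y_airtime = 1, y_budget = 3.5.
Reduced cost of web ads: c₃ − yᵀa₃ = 15.5 − (1·3 + 3.5·5) = 15.5 − 20.5 = -5.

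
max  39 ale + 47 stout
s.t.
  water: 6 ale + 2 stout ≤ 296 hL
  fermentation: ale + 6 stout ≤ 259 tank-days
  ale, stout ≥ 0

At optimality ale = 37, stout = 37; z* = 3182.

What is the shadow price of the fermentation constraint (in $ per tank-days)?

6

At the optimum: water uses 296 of 296 (binding); fermentation uses 259 of 259 (binding).
Dual feasibility on the basic columns requires 6·y_water + 1·y_fermentation = 39, 2·y_water + 6·y_fermentation = 47.
Solving: y_water = 5.5, y_fermentation = 6.
Shadow price of fermentation = 6.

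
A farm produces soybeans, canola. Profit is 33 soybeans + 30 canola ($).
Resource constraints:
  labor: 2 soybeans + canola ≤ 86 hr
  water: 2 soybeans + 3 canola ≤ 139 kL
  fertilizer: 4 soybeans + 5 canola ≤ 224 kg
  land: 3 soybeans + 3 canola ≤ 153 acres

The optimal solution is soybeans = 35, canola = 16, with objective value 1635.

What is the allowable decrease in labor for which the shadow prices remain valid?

Binding constraints: labor, land. The basis is B = [[2,1],[3,3]] with det 3.
Per unit decrease in labor, x* moves by d = (-1, 1).
The basis stays optimal until fertilizer becomes binding; allowable decrease = 4 hr.

4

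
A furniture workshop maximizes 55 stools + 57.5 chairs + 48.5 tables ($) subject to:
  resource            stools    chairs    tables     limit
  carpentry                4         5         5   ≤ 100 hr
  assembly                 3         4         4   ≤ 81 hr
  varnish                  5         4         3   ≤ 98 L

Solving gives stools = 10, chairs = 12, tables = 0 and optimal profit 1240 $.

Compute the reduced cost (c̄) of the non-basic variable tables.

Binding: carpentry and varnish. Non-binding: assembly (3 unused).
Since assembly is not tight, its dual is 0.
Dual feasibility on the basic columns requires 4·y_carpentry + 5·y_varnish = 55, 5·y_carpentry + 4·y_varnish = 57.5.
→ y_carpentry = 7.5 and y_varnish = 5.
Reduced cost of tables: c₃ − yᵀa₃ = 48.5 − (7.5·5 + 5·3) = 48.5 − 52.5 = -4.

-4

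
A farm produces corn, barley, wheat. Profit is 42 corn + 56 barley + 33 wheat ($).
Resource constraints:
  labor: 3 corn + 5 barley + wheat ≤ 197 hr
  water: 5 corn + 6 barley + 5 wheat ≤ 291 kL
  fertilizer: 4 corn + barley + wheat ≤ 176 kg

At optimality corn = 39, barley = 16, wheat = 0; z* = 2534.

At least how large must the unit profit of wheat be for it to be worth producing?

At the optimum: labor uses 197 of 197 (binding); water uses 291 of 291 (binding); fertilizer uses 172 of 176 (slack = 4).
Since fertilizer is not tight, its dual is 0.
From A_Bᵀ y = c: 3·y_labor + 5·y_water = 42; 5·y_labor + 6·y_water = 56.
This yields shadow prices y_labor = 4, y_water = 6.
wheat enters the basis when its profit ≥ yᵀa₃ = 4·1 + 6·5 = 34.

34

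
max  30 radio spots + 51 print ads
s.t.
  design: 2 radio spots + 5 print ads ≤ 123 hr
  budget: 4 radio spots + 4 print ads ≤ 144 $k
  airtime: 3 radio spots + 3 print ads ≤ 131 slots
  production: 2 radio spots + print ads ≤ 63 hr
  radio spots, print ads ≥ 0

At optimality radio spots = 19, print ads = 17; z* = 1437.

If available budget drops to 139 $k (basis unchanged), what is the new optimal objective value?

At the optimum: design uses 123 of 123 (binding); budget uses 144 of 144 (binding); airtime uses 108 of 131 (slack = 23); production uses 55 of 63 (slack = 8).
By complementary slackness, y = 0 for the non-binding constraints.
The binding rows give the dual system: 2·y_design + 4·y_budget = 30 and 5·y_design + 4·y_budget = 51.
Solving: y_design = 7, y_budget = 4.
Δz = y_budget·Δb = 4 × (-5) = -20, so new z* = 1437 − 20 = 1417.

1417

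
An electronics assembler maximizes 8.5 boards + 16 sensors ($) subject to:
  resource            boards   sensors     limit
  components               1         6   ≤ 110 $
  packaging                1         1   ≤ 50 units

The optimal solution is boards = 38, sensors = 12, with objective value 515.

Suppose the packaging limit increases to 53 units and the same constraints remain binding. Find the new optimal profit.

Check each constraint at x*: components 110/110 (tight); packaging 50/50 (tight).
Dual feasibility on the basic columns requires 1·y_components + 1·y_packaging = 8.5, 6·y_components + 1·y_packaging = 16.
→ y_components = 1.5 and y_packaging = 7.
Δz = y_packaging·Δb = 7 × (3) = 21, so new z* = 515 + 21 = 536.

536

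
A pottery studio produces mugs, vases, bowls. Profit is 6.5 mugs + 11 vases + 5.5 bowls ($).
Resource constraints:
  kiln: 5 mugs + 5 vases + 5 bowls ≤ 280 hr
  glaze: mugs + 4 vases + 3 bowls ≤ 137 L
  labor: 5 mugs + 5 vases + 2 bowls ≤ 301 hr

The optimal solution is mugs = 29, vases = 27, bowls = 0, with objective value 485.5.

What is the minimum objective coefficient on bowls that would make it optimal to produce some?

Binding: kiln and glaze. Non-binding: labor (21 unused).
Since labor is not tight, its dual is 0.
The binding rows give the dual system: 5·y_kiln + 1·y_glaze = 6.5 and 5·y_kiln + 4·y_glaze = 11.
→ y_kiln = 1 and y_glaze = 1.5.
bowls enters the basis when its profit ≥ yᵀa₃ = 1·5 + 1.5·3 = 9.5.

9.5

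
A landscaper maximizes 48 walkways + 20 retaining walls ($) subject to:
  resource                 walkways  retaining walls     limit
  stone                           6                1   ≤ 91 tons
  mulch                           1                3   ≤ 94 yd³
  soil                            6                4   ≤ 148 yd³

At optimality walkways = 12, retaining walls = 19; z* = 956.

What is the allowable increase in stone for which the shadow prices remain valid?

57

Binding constraints: stone, soil. The basis is B = [[6,1],[6,4]] with det 18.
Per unit increase in stone, x* moves by d = (0.2222, -0.3333).
The basis stays optimal until retaining walls reaches 0; allowable increase = 57 tons.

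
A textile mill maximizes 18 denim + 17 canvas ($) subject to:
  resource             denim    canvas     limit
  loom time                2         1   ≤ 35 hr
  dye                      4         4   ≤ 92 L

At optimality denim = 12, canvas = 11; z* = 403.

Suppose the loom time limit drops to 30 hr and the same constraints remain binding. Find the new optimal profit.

Check each constraint at x*: loom time 35/35 (tight); dye 92/92 (tight).
From A_Bᵀ y = c: 2·y_loom time + 4·y_dye = 18; 1·y_loom time + 4·y_dye = 17.
→ y_loom time = 1 and y_dye = 4.
Δz = y_loom time·Δb = 1 × (-5) = -5, so new z* = 403 − 5 = 398.

398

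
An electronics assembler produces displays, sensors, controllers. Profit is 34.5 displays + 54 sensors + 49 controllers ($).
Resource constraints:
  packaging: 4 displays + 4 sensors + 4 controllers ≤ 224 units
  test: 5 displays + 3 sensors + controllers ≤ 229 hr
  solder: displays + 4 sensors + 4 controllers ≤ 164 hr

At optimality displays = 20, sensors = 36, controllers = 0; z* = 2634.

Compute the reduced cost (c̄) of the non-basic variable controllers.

Check each constraint at x*: packaging 224/224 (tight); test 208/229 (slack 21); solder 164/164 (tight).
Slack constraints have shadow price 0 (complementary slackness).
Dual feasibility on the basic columns requires 4·y_packaging + 1·y_solder = 34.5, 4·y_packaging + 4·y_solder = 54.
Solving: y_packaging = 7, y_solder = 6.5.
Reduced cost of controllers: c₃ − yᵀa₃ = 49 − (7·4 + 6.5·4) = 49 − 54 = -5.

-5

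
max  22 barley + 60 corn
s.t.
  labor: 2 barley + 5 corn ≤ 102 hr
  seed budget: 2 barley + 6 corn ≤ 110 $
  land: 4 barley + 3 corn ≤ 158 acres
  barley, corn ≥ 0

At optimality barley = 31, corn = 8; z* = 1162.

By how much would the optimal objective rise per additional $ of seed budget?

5

Check each constraint at x*: labor 102/102 (tight); seed budget 110/110 (tight); land 148/158 (slack 10).
By complementary slackness, y = 0 for the non-binding constraint.
Dual feasibility on the basic columns requires 2·y_labor + 2·y_seed budget = 22, 5·y_labor + 6·y_seed budget = 60.
This yields shadow prices y_labor = 6, y_seed budget = 5.
Shadow price of seed budget = 5.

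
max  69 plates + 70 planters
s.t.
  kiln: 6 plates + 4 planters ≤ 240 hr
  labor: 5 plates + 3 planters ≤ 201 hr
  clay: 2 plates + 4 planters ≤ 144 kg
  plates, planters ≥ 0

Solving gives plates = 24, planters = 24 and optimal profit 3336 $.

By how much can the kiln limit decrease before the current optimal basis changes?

96

Binding constraints: kiln, clay. The basis is B = [[6,4],[2,4]] with det 16.
Per unit decrease in kiln, x* moves by d = (-0.25, 0.125).
The basis stays optimal until plates reaches 0; allowable decrease = 96 hr.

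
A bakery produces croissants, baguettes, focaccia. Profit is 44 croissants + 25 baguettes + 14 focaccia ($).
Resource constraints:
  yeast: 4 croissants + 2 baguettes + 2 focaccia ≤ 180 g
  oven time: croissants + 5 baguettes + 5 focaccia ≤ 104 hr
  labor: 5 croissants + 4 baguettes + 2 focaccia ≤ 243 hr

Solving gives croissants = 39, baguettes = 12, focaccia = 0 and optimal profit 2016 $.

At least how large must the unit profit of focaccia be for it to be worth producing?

21

Check each constraint at x*: yeast 180/180 (tight); oven time 99/104 (slack 5); labor 243/243 (tight).
By complementary slackness, y = 0 for the non-binding constraint.
Dual feasibility on the basic columns requires 4·y_yeast + 5·y_labor = 44, 2·y_yeast + 4·y_labor = 25.
Solving: y_yeast = 8.5, y_labor = 2.
focaccia enters the basis when its profit ≥ yᵀa₃ = 8.5·2 + 2·2 = 21.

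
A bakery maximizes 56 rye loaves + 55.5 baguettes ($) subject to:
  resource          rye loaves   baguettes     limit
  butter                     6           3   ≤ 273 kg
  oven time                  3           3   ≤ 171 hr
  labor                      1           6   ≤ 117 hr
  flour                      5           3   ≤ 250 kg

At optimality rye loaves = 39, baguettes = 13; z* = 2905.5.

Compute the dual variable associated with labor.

5

Binding: butter and labor. Non-binding: oven time (15 unused), flour (16 unused).
By complementary slackness, y = 0 for the non-binding constraints.
Dual feasibility on the basic columns requires 6·y_butter + 1·y_labor = 56, 3·y_butter + 6·y_labor = 55.5.
This yields shadow prices y_butter = 8.5, y_labor = 5.
Shadow price of labor = 5.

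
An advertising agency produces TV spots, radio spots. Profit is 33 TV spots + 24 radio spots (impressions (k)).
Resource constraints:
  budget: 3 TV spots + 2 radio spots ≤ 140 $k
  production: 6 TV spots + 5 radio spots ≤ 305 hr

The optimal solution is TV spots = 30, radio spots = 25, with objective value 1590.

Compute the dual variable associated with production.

Both budget and production are binding at x*.
From A_Bᵀ y = c: 3·y_budget + 6·y_production = 33; 2·y_budget + 5·y_production = 24.
This yields shadow prices y_budget = 7, y_production = 2.
Shadow price of production = 2.

2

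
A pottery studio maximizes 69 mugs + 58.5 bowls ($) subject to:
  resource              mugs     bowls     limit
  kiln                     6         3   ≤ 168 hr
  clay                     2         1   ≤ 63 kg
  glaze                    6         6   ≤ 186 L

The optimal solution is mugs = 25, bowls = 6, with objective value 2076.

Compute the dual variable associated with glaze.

Binding: kiln and glaze. Non-binding: clay (7 unused).
Slack constraints have shadow price 0 (complementary slackness).
Dual feasibility on the basic columns requires 6·y_kiln + 6·y_glaze = 69, 3·y_kiln + 6·y_glaze = 58.5.
Solving: y_kiln = 3.5, y_glaze = 8.
Shadow price of glaze = 8.

8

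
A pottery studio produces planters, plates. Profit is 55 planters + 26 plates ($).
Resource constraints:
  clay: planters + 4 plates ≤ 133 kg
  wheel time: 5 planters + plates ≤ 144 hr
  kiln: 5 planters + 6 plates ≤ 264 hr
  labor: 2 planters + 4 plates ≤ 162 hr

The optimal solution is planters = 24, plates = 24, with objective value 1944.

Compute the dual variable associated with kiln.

3

Check each constraint at x*: clay 120/133 (slack 13); wheel time 144/144 (tight); kiln 264/264 (tight); labor 144/162 (slack 18).
Slack constraints have shadow price 0 (complementary slackness).
From A_Bᵀ y = c: 5·y_wheel time + 5·y_kiln = 55; 1·y_wheel time + 6·y_kiln = 26.
→ y_wheel time = 8 and y_kiln = 3.
Shadow price of kiln = 3.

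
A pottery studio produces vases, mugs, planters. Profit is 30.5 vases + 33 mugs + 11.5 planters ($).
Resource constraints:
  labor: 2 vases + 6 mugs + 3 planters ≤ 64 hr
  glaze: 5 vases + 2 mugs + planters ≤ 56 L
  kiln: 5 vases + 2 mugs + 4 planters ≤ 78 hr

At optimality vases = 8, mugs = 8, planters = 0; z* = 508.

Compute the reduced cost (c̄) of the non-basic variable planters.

-5

At the optimum: labor uses 64 of 64 (binding); glaze uses 56 of 56 (binding); kiln uses 56 of 78 (slack = 22).
Since kiln is not tight, its dual is 0.
The binding rows give the dual system: 2·y_labor + 5·y_glaze = 30.5 and 6·y_labor + 2·y_glaze = 33.
Solving: y_labor = 4, y_glaze = 4.5.
Reduced cost of planters: c₃ − yᵀa₃ = 11.5 − (4·3 + 4.5·1) = 11.5 − 16.5 = -5.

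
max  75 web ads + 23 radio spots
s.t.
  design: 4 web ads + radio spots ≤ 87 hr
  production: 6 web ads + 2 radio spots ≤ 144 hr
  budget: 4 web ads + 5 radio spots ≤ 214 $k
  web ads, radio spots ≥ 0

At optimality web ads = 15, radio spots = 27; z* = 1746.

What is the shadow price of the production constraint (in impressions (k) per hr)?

At the optimum: design uses 87 of 87 (binding); production uses 144 of 144 (binding); budget uses 195 of 214 (slack = 19).
By complementary slackness, y = 0 for the non-binding constraint.
From A_Bᵀ y = c: 4·y_design + 6·y_production = 75; 1·y_design + 2·y_production = 23.
This yields shadow prices y_design = 6, y_production = 8.5.
Shadow price of production = 8.5.

8.5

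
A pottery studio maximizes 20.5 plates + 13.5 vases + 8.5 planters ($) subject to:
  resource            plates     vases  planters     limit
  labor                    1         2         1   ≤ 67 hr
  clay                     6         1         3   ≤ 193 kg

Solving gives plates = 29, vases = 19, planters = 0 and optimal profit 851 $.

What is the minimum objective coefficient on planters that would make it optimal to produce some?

Both labor and clay are binding at x*.
The binding rows give the dual system: 1·y_labor + 6·y_clay = 20.5 and 2·y_labor + 1·y_clay = 13.5.
This yields shadow prices y_labor = 5.5, y_clay = 2.5.
planters enters the basis when its profit ≥ yᵀa₃ = 5.5·1 + 2.5·3 = 13.

13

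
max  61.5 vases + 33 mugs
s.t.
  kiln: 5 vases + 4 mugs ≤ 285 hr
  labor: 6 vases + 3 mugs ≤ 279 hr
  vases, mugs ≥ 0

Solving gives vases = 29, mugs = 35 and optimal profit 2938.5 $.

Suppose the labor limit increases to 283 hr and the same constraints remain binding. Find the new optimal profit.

2974.5

At the optimum: kiln uses 285 of 285 (binding); labor uses 279 of 279 (binding).
Dual feasibility on the basic columns requires 5·y_kiln + 6·y_labor = 61.5, 4·y_kiln + 3·y_labor = 33.
Solving: y_kiln = 1.5, y_labor = 9.
Δz = y_labor·Δb = 9 × (4) = 36, so new z* = 2938.5 + 36 = 2974.5.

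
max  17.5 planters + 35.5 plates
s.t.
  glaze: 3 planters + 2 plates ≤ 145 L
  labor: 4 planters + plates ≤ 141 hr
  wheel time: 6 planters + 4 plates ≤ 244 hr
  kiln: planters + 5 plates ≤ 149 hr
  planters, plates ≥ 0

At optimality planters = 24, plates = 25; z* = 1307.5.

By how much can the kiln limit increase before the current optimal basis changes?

Binding constraints: wheel time, kiln. The basis is B = [[6,4],[1,5]] with det 26.
Per unit increase in kiln, x* moves by d = (-0.1538, 0.2308).
The basis stays optimal until planters reaches 0; allowable increase = 156 hr.

156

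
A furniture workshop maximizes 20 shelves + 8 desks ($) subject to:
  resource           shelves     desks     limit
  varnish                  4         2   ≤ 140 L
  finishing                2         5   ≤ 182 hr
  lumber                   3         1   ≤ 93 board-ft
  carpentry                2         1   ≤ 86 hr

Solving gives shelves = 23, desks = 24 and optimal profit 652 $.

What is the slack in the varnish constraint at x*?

varnish used = 4·23 + 2·24 = 140; slack = 140 − 140 = 0.

0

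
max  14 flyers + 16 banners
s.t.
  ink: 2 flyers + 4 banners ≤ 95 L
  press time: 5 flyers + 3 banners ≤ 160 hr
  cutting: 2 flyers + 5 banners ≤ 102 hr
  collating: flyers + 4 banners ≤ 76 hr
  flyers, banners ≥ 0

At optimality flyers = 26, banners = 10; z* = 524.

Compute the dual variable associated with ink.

Check each constraint at x*: ink 92/95 (slack 3); press time 160/160 (tight); cutting 102/102 (tight); collating 66/76 (slack 10).
By complementary slackness, y = 0 for the non-binding constraints.
The binding rows give the dual system: 5·y_press time + 2·y_cutting = 14 and 3·y_press time + 5·y_cutting = 16.
Solving: y_press time = 2, y_cutting = 2.
Shadow price of ink = 0.

0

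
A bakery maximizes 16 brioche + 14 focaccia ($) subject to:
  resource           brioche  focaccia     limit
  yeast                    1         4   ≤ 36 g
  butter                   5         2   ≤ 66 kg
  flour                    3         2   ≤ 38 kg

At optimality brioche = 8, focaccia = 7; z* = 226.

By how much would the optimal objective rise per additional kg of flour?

5

Check each constraint at x*: yeast 36/36 (tight); butter 54/66 (slack 12); flour 38/38 (tight).
By complementary slackness, y = 0 for the non-binding constraint.
The binding rows give the dual system: 1·y_yeast + 3·y_flour = 16 and 4·y_yeast + 2·y_flour = 14.
→ y_yeast = 1 and y_flour = 5.
Shadow price of flour = 5.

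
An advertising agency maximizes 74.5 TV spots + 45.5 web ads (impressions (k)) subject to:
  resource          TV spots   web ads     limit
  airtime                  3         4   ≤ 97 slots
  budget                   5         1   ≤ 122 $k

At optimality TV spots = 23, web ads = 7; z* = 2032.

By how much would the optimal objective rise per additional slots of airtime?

Check each constraint at x*: airtime 97/97 (tight); budget 122/122 (tight).
The binding rows give the dual system: 3·y_airtime + 5·y_budget = 74.5 and 4·y_airtime + 1·y_budget = 45.5.
This yields shadow prices y_airtime = 9, y_budget = 9.5.
Shadow price of airtime = 9.

9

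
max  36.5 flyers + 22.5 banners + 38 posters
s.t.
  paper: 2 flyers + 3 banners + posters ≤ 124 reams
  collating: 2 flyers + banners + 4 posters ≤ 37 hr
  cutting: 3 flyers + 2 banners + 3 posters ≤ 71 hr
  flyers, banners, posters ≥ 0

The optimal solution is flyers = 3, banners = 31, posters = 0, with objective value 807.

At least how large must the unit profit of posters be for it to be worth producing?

47.5

Binding: collating and cutting. Non-binding: paper (25 unused).
By complementary slackness, y = 0 for the non-binding constraint.
The binding rows give the dual system: 2·y_collating + 3·y_cutting = 36.5 and 1·y_collating + 2·y_cutting = 22.5.
Solving: y_collating = 5.5, y_cutting = 8.5.
posters enters the basis when its profit ≥ yᵀa₃ = 5.5·4 + 8.5·3 = 47.5.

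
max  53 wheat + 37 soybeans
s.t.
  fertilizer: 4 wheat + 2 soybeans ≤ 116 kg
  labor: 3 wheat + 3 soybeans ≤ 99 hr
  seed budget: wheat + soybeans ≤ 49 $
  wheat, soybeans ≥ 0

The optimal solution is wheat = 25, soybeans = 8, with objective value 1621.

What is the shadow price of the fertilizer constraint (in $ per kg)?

8

Binding: fertilizer and labor. Non-binding: seed budget (16 unused).
By complementary slackness, y = 0 for the non-binding constraint.
The binding rows give the dual system: 4·y_fertilizer + 3·y_labor = 53 and 2·y_fertilizer + 3·y_labor = 37.
Solving: y_fertilizer = 8, y_labor = 7.
Shadow price of fertilizer = 8.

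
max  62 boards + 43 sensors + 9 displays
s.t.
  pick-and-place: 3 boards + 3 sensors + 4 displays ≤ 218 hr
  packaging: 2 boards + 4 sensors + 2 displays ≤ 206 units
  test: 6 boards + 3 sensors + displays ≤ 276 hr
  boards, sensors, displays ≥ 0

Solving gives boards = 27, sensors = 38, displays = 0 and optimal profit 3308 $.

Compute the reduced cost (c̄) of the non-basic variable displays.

Binding: packaging and test. Non-binding: pick-and-place (23 unused).
By complementary slackness, y = 0 for the non-binding constraint.
From A_Bᵀ y = c: 2·y_packaging + 6·y_test = 62; 4·y_packaging + 3·y_test = 43.
Solving: y_packaging = 4, y_test = 9.
Reduced cost of displays: c₃ − yᵀa₃ = 9 − (4·2 + 9·1) = 9 − 17 = -8.

-8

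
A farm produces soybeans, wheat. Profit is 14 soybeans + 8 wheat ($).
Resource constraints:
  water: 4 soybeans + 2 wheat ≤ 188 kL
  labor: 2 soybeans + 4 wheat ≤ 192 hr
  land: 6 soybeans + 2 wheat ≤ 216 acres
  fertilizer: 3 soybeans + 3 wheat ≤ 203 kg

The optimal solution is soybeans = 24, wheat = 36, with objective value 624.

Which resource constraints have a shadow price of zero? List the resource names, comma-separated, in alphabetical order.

fertilizer, water

water: 168/188 (slack 20)
labor: 192/192 (binding)
land: 216/216 (binding)
fertilizer: 180/203 (slack 23)
By complementary slackness, a constraint with positive slack has shadow price 0 → fertilizer, water.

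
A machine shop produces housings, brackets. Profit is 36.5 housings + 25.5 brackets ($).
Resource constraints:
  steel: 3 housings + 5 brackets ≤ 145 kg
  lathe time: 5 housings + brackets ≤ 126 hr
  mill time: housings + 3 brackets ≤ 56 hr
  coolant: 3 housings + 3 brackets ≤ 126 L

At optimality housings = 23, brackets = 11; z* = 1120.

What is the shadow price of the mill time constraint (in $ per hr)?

Check each constraint at x*: steel 124/145 (slack 21); lathe time 126/126 (tight); mill time 56/56 (tight); coolant 102/126 (slack 24).
Since steel, coolant are not tight, their duals are 0.
From A_Bᵀ y = c: 5·y_lathe time + 1·y_mill time = 36.5; 1·y_lathe time + 3·y_mill time = 25.5.
Solving: y_lathe time = 6, y_mill time = 6.5.
Shadow price of mill time = 6.5.

6.5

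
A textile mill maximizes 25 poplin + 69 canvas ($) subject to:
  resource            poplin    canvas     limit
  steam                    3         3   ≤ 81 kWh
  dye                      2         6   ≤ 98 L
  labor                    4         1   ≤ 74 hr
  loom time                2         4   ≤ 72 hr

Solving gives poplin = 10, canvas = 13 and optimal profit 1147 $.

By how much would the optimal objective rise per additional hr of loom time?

3

At the optimum: steam uses 69 of 81 (slack = 12); dye uses 98 of 98 (binding); labor uses 53 of 74 (slack = 21); loom time uses 72 of 72 (binding).
Since steam, labor are not tight, their duals are 0.
Dual feasibility on the basic columns requires 2·y_dye + 2·y_loom time = 25, 6·y_dye + 4·y_loom time = 69.
This yields shadow prices y_dye = 9.5, y_loom time = 3.
Shadow price of loom time = 3.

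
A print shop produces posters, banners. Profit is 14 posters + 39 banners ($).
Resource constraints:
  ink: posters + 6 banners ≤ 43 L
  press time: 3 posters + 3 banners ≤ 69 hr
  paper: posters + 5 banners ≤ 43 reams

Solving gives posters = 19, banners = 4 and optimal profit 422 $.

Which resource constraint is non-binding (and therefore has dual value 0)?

ink: 43/43 (binding)
press time: 69/69 (binding)
paper: 39/43 (slack 4)
By complementary slackness, a constraint with positive slack has shadow price 0 → paper.

paper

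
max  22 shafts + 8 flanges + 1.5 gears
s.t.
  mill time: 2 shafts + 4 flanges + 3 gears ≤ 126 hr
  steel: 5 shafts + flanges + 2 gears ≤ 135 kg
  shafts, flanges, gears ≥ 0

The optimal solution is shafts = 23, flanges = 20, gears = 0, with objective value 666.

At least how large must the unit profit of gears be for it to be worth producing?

11

At the optimum: mill time uses 126 of 126 (binding); steel uses 135 of 135 (binding).
From A_Bᵀ y = c: 2·y_mill time + 5·y_steel = 22; 4·y_mill time + 1·y_steel = 8.
Solving: y_mill time = 1, y_steel = 4.
gears enters the basis when its profit ≥ yᵀa₃ = 1·3 + 4·2 = 11.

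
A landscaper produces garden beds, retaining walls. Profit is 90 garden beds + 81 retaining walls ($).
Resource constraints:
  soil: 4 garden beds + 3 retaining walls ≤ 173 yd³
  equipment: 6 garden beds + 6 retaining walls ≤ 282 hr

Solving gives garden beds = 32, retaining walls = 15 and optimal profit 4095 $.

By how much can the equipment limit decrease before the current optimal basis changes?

22.5

Binding constraints: soil, equipment. The basis is B = [[4,3],[6,6]] with det 6.
Per unit decrease in equipment, x* moves by d = (0.5, -0.6667).
The basis stays optimal until retaining walls reaches 0; allowable decrease = 22.5 hr.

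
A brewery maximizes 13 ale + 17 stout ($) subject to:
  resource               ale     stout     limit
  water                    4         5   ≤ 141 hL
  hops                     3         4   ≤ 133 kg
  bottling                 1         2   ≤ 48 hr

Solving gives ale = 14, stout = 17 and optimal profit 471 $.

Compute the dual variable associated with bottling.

1

Binding: water and bottling. Non-binding: hops (23 unused).
Slack constraints have shadow price 0 (complementary slackness).
The binding rows give the dual system: 4·y_water + 1·y_bottling = 13 and 5·y_water + 2·y_bottling = 17.
→ y_water = 3 and y_bottling = 1.
Shadow price of bottling = 1.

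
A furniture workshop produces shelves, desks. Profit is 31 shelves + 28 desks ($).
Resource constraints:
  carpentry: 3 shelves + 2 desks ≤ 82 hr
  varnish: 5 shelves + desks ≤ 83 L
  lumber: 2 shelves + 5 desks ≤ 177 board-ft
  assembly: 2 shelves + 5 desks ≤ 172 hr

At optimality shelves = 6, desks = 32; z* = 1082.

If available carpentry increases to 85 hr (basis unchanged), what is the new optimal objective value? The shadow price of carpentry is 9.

Δb = 3, so new z* = 1082 + (9)·(3) = 1082 + 27 = 1109.

1109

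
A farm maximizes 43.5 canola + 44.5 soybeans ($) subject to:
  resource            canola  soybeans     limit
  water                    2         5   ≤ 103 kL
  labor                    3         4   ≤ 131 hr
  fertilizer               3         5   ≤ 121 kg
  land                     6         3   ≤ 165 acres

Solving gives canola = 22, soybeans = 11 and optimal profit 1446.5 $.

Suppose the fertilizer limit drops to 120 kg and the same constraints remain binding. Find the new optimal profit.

Check each constraint at x*: water 99/103 (slack 4); labor 110/131 (slack 21); fertilizer 121/121 (tight); land 165/165 (tight).
By complementary slackness, y = 0 for the non-binding constraints.
From A_Bᵀ y = c: 3·y_fertilizer + 6·y_land = 43.5; 5·y_fertilizer + 3·y_land = 44.5.
Solving: y_fertilizer = 6.5, y_land = 4.
Δz = y_fertilizer·Δb = 6.5 × (-1) = -6.5, so new z* = 1446.5 − 6.5 = 1440.

1440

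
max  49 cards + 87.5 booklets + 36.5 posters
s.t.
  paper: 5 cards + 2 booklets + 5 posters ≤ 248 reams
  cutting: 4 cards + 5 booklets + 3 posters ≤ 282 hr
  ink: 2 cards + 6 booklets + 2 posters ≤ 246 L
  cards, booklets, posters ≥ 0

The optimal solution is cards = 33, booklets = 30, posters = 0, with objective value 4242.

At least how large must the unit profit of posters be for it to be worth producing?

40.5

Check each constraint at x*: paper 225/248 (slack 23); cutting 282/282 (tight); ink 246/246 (tight).
Slack constraints have shadow price 0 (complementary slackness).
Dual feasibility on the basic columns requires 4·y_cutting + 2·y_ink = 49, 5·y_cutting + 6·y_ink = 87.5.
Solving: y_cutting = 8.5, y_ink = 7.5.
posters enters the basis when its profit ≥ yᵀa₃ = 8.5·3 + 7.5·2 = 40.5.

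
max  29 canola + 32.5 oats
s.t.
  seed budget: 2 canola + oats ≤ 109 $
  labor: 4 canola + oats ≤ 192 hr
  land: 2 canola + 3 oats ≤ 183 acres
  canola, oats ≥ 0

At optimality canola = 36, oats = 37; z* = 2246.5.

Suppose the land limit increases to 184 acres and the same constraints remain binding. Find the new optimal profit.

Check each constraint at x*: seed budget 109/109 (tight); labor 181/192 (slack 11); land 183/183 (tight).
Since labor is not tight, its dual is 0.
Dual feasibility on the basic columns requires 2·y_seed budget + 2·y_land = 29, 1·y_seed budget + 3·y_land = 32.5.
→ y_seed budget = 5.5 and y_land = 9.
Δz = y_land·Δb = 9 × (1) = 9, so new z* = 2246.5 + 9 = 2255.5.

2255.5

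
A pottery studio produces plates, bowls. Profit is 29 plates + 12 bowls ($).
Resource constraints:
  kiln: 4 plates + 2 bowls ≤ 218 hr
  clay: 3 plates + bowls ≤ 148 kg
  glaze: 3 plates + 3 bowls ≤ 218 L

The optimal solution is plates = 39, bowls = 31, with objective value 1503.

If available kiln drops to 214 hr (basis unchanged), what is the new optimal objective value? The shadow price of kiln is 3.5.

Δb = -4, so new z* = 1503 + (3.5)·(-4) = 1503 − 14 = 1489.

1489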